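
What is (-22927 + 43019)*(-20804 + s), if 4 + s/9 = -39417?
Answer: -7546414556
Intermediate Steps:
s = -354789 (s = -36 + 9*(-39417) = -36 - 354753 = -354789)
(-22927 + 43019)*(-20804 + s) = (-22927 + 43019)*(-20804 - 354789) = 20092*(-375593) = -7546414556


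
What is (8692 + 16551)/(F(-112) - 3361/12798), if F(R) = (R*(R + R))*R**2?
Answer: 323059914/4027580150495 ≈ 8.0212e-5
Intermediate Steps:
F(R) = 2*R**4 (F(R) = (R*(2*R))*R**2 = (2*R**2)*R**2 = 2*R**4)
(8692 + 16551)/(F(-112) - 3361/12798) = (8692 + 16551)/(2*(-112)**4 - 3361/12798) = 25243/(2*157351936 - 3361*1/12798) = 25243/(314703872 - 3361/12798) = 25243/(4027580150495/12798) = 25243*(12798/4027580150495) = 323059914/4027580150495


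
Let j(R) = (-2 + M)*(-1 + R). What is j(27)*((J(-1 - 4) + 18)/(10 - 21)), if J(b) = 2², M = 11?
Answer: -468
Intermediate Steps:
j(R) = -9 + 9*R (j(R) = (-2 + 11)*(-1 + R) = 9*(-1 + R) = -9 + 9*R)
J(b) = 4
j(27)*((J(-1 - 4) + 18)/(10 - 21)) = (-9 + 9*27)*((4 + 18)/(10 - 21)) = (-9 + 243)*(22/(-11)) = 234*(22*(-1/11)) = 234*(-2) = -468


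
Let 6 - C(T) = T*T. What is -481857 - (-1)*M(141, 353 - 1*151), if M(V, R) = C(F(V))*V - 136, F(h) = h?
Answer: -3284368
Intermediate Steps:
C(T) = 6 - T**2 (C(T) = 6 - T*T = 6 - T**2)
M(V, R) = -136 + V*(6 - V**2) (M(V, R) = (6 - V**2)*V - 136 = V*(6 - V**2) - 136 = -136 + V*(6 - V**2))
-481857 - (-1)*M(141, 353 - 1*151) = -481857 - (-1)*(-136 - 1*141**3 + 6*141) = -481857 - (-1)*(-136 - 1*2803221 + 846) = -481857 - (-1)*(-136 - 2803221 + 846) = -481857 - (-1)*(-2802511) = -481857 - 1*2802511 = -481857 - 2802511 = -3284368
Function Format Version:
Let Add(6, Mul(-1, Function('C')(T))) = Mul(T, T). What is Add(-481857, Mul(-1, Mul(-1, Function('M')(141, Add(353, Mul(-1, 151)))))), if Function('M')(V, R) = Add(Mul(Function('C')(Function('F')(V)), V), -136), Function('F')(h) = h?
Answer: -3284368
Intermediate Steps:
Function('C')(T) = Add(6, Mul(-1, Pow(T, 2))) (Function('C')(T) = Add(6, Mul(-1, Mul(T, T))) = Add(6, Mul(-1, Pow(T, 2))))
Function('M')(V, R) = Add(-136, Mul(V, Add(6, Mul(-1, Pow(V, 2))))) (Function('M')(V, R) = Add(Mul(Add(6, Mul(-1, Pow(V, 2))), V), -136) = Add(Mul(V, Add(6, Mul(-1, Pow(V, 2)))), -136) = Add(-136, Mul(V, Add(6, Mul(-1, Pow(V, 2))))))
Add(-481857, Mul(-1, Mul(-1, Function('M')(141, Add(353, Mul(-1, 151)))))) = Add(-481857, Mul(-1, Mul(-1, Add(-136, Mul(-1, Pow(141, 3)), Mul(6, 141))))) = Add(-481857, Mul(-1, Mul(-1, Add(-136, Mul(-1, 2803221), 846)))) = Add(-481857, Mul(-1, Mul(-1, Add(-136, -2803221, 846)))) = Add(-481857, Mul(-1, Mul(-1, -2802511))) = Add(-481857, Mul(-1, 2802511)) = Add(-481857, -2802511) = -3284368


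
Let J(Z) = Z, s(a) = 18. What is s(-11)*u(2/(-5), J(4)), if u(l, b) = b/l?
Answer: -180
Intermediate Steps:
s(-11)*u(2/(-5), J(4)) = 18*(4/((2/(-5)))) = 18*(4/((2*(-⅕)))) = 18*(4/(-⅖)) = 18*(4*(-5/2)) = 18*(-10) = -180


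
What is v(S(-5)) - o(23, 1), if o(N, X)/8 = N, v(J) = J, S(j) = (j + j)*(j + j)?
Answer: -84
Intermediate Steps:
S(j) = 4*j² (S(j) = (2*j)*(2*j) = 4*j²)
o(N, X) = 8*N
v(S(-5)) - o(23, 1) = 4*(-5)² - 8*23 = 4*25 - 1*184 = 100 - 184 = -84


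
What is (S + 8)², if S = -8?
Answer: 0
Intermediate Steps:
(S + 8)² = (-8 + 8)² = 0² = 0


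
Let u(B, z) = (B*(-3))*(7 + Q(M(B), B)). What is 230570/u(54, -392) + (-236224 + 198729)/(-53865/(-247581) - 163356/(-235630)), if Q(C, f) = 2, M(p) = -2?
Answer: -29642867727501290/717336699111 ≈ -41324.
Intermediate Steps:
u(B, z) = -27*B (u(B, z) = (B*(-3))*(7 + 2) = -3*B*9 = -27*B)
230570/u(54, -392) + (-236224 + 198729)/(-53865/(-247581) - 163356/(-235630)) = 230570/((-27*54)) + (-236224 + 198729)/(-53865/(-247581) - 163356/(-235630)) = 230570/(-1458) - 37495/(-53865*(-1/247581) - 163356*(-1/235630)) = 230570*(-1/1458) - 37495/(5985/27509 + 81678/117815) = -115285/729 - 37495/2952002877/3240972835 = -115285/729 - 37495*3240972835/2952002877 = -115285/729 - 121520276448325/2952002877 = -29642867727501290/717336699111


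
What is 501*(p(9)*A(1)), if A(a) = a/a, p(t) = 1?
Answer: 501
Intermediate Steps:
A(a) = 1
501*(p(9)*A(1)) = 501*(1*1) = 501*1 = 501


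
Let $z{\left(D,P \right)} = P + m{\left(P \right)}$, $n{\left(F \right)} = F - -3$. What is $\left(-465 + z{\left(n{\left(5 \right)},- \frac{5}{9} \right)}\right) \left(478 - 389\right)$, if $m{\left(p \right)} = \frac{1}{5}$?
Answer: $- \frac{1863749}{45} \approx -41417.0$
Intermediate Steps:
$n{\left(F \right)} = 3 + F$ ($n{\left(F \right)} = F + 3 = 3 + F$)
$m{\left(p \right)} = \frac{1}{5}$
$z{\left(D,P \right)} = \frac{1}{5} + P$ ($z{\left(D,P \right)} = P + \frac{1}{5} = \frac{1}{5} + P$)
$\left(-465 + z{\left(n{\left(5 \right)},- \frac{5}{9} \right)}\right) \left(478 - 389\right) = \left(-465 + \left(\frac{1}{5} - \frac{5}{9}\right)\right) \left(478 - 389\right) = \left(-465 + \left(\frac{1}{5} - \frac{5}{9}\right)\right) 89 = \left(-465 - \frac{16}{45}\right) 89 = \left(- \frac{20941}{45}\right) 89 = - \frac{1863749}{45}$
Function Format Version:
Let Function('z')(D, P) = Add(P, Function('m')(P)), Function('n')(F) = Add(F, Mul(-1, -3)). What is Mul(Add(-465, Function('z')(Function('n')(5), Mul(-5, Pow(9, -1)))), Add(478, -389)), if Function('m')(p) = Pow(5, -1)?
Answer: Rational(-1863749, 45) ≈ -41417.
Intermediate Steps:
Function('n')(F) = Add(3, F) (Function('n')(F) = Add(F, 3) = Add(3, F))
Function('m')(p) = Rational(1, 5)
Function('z')(D, P) = Add(Rational(1, 5), P) (Function('z')(D, P) = Add(P, Rational(1, 5)) = Add(Rational(1, 5), P))
Mul(Add(-465, Function('z')(Function('n')(5), Mul(-5, Pow(9, -1)))), Add(478, -389)) = Mul(Add(-465, Add(Rational(1, 5), Mul(-5, Pow(9, -1)))), Add(478, -389)) = Mul(Add(-465, Add(Rational(1, 5), Mul(-5, Rational(1, 9)))), 89) = Mul(Add(-465, Add(Rational(1, 5), Rational(-5, 9))), 89) = Mul(Add(-465, Rational(-16, 45)), 89) = Mul(Rational(-20941, 45), 89) = Rational(-1863749, 45)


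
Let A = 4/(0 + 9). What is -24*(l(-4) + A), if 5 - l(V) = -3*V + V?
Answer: 184/3 ≈ 61.333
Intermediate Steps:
l(V) = 5 + 2*V (l(V) = 5 - (-3*V + V) = 5 - (-2)*V = 5 + 2*V)
A = 4/9 ≈ 0.44444
-24*(l(-4) + A) = -24*((5 + 2*(-4)) + 4/9) = -24*((5 - 8) + 4/9) = -24*(-3 + 4/9) = -24*(-23/9) = 184/3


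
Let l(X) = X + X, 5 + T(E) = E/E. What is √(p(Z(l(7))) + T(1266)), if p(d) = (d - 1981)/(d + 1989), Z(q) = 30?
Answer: I*√20244513/2019 ≈ 2.2285*I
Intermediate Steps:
T(E) = -4 (T(E) = -5 + E/E = -5 + 1 = -4)
l(X) = 2*X
p(d) = (-1981 + d)/(1989 + d)
√(p(Z(l(7))) + T(1266)) = √((-1981 + 30)/(1989 + 30) - 4) = √(-1951/2019 - 4) = √(-10027/2019) = I*√20244513/2019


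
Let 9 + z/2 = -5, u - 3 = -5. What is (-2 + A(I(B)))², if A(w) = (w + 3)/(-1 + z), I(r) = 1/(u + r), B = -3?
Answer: 92416/21025 ≈ 4.3955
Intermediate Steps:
u = -2 (u = 3 - 5 = -2)
z = -28 (z = -18 + 2*(-5) = -18 - 10 = -28)
I(r) = 1/(-2 + r)
A(w) = -3/29 - w/29 (A(w) = (w + 3)/(-1 - 28) = (3 + w)/(-29) = (3 + w)*(-1/29) = -3/29 - w/29)
(-2 + A(I(B)))² = (-2 + (-3/29 - 1/(29*(-2 - 3))))² = (-2 + (-3/29 - 1/29/(-5)))² = (-2 + (-3/29 - 1/29*(-⅕)))² = (-2 + (-3/29 + 1/145))² = (-2 - 14/145)² = (-304/145)² = 92416/21025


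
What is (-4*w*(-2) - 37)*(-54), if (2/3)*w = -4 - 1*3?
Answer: 6534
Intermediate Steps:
w = -21/2 (w = 3*(-4 - 1*3)/2 = 3*(-4 - 3)/2 = (3/2)*(-7) = -21/2 ≈ -10.500)
(-4*w*(-2) - 37)*(-54) = (-4*(-21/2)*(-2) - 37)*(-54) = (42*(-2) - 37)*(-54) = (-84 - 37)*(-54) = -121*(-54) = 6534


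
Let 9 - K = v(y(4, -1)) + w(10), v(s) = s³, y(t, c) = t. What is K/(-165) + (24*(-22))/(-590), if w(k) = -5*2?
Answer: 3789/3245 ≈ 1.1676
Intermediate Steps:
w(k) = -10
K = -45 (K = 9 - (4³ - 10) = 9 - (64 - 10) = 9 - 1*54 = 9 - 54 = -45)
K/(-165) + (24*(-22))/(-590) = -45/(-165) + (24*(-22))/(-590) = -45*(-1/165) - 528*(-1/590) = 3/11 + 264/295 = 3789/3245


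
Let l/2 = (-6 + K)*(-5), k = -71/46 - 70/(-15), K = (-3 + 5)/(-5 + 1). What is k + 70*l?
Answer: 628331/138 ≈ 4553.1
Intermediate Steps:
K = -½ (K = 2/(-4) = 2*(-¼) = -½ ≈ -0.50000)
k = 431/138 (k = -71*1/46 - 70*(-1/15) = -71/46 + 14/3 = 431/138 ≈ 3.1232)
l = 65 (l = 2*((-6 - ½)*(-5)) = 2*(-13/2*(-5)) = 2*(65/2) = 65)
k + 70*l = 431/138 + 70*65 = 431/138 + 4550 = 628331/138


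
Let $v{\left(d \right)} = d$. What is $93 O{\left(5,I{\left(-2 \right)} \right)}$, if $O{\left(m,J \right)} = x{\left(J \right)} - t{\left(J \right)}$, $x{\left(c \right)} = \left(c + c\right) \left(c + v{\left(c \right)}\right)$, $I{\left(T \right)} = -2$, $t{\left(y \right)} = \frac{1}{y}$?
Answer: $\frac{3069}{2} \approx 1534.5$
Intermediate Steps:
$x{\left(c \right)} = 4 c^{2}$ ($x{\left(c \right)} = \left(c + c\right) \left(c + c\right) = 2 c 2 c = 4 c^{2}$)
$O{\left(m,J \right)} = - \frac{1}{J} + 4 J^{2}$ ($O{\left(m,J \right)} = 4 J^{2} - \frac{1}{J} = - \frac{1}{J} + 4 J^{2}$)
$93 O{\left(5,I{\left(-2 \right)} \right)} = 93 \frac{-1 + 4 \left(-2\right)^{3}}{-2} = 93 \left(- \frac{-1 + 4 \left(-8\right)}{2}\right) = 93 \left(- \frac{-1 - 32}{2}\right) = 93 \left(\left(- \frac{1}{2}\right) \left(-33\right)\right) = 93 \cdot \frac{33}{2} = \frac{3069}{2}$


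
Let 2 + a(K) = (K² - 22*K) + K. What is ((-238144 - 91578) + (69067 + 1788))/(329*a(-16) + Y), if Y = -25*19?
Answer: -28763/21515 ≈ -1.3369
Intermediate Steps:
Y = -475
a(K) = -2 + K² - 21*K (a(K) = -2 + ((K² - 22*K) + K) = -2 + (K² - 21*K) = -2 + K² - 21*K)
((-238144 - 91578) + (69067 + 1788))/(329*a(-16) + Y) = ((-238144 - 91578) + (69067 + 1788))/(329*(-2 + (-16)² - 21*(-16)) - 475) = (-329722 + 70855)/(329*(-2 + 256 + 336) - 475) = -258867/(329*590 - 475) = -258867/(194110 - 475) = -258867/193635 = -258867*1/193635 = -28763/21515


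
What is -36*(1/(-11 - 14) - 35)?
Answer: 31536/25 ≈ 1261.4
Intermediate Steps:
-36*(1/(-11 - 14) - 35) = -36*(1/(-25) - 35) = -36*(-1/25 - 35) = -36*(-876/25) = 31536/25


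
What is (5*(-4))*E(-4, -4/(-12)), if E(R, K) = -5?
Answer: 100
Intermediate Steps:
(5*(-4))*E(-4, -4/(-12)) = (5*(-4))*(-5) = -20*(-5) = 100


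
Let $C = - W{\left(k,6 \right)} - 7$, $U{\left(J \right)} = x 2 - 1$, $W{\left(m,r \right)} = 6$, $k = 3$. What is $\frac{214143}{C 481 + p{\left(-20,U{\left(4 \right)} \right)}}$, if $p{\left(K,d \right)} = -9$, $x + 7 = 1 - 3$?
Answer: $- \frac{214143}{6262} \approx -34.197$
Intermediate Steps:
$x = -9$ ($x = -7 + \left(1 - 3\right) = -7 - 2 = -9$)
$U{\left(J \right)} = -19$ ($U{\left(J \right)} = \left(-9\right) 2 - 1 = -18 - 1 = -19$)
$C = -13$ ($C = \left(-1\right) 6 - 7 = -6 - 7 = -13$)
$\frac{214143}{C 481 + p{\left(-20,U{\left(4 \right)} \right)}} = \frac{214143}{\left(-13\right) 481 - 9} = \frac{214143}{-6253 - 9} = \frac{214143}{-6262} = 214143 \left(- \frac{1}{6262}\right) = - \frac{214143}{6262}$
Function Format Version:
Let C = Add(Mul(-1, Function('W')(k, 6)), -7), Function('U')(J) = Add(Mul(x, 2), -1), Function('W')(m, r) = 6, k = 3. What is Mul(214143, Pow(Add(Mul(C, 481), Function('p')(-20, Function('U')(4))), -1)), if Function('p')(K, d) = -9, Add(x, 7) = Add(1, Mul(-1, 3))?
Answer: Rational(-214143, 6262) ≈ -34.197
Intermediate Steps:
x = -9 (x = Add(-7, Add(1, Mul(-1, 3))) = Add(-7, Add(1, -3)) = Add(-7, -2) = -9)
Function('U')(J) = -19 (Function('U')(J) = Add(Mul(-9, 2), -1) = Add(-18, -1) = -19)
C = -13 (C = Add(Mul(-1, 6), -7) = Add(-6, -7) = -13)
Mul(214143, Pow(Add(Mul(C, 481), Function('p')(-20, Function('U')(4))), -1)) = Mul(214143, Pow(Add(Mul(-13, 481), -9), -1)) = Mul(214143, Pow(Add(-6253, -9), -1)) = Mul(214143, Pow(-6262, -1)) = Mul(214143, Rational(-1, 6262)) = Rational(-214143, 6262)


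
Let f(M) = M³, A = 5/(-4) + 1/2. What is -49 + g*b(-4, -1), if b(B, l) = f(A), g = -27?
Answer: -2407/64 ≈ -37.609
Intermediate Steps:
A = -¾ (A = 5*(-¼) + 1*(½) = -5/4 + ½ = -¾ ≈ -0.75000)
b(B, l) = -27/64 (b(B, l) = (-¾)³ = -27/64)
-49 + g*b(-4, -1) = -49 - 27*(-27/64) = -49 + 729/64 = -2407/64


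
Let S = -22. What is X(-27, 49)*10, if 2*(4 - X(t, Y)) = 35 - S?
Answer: -245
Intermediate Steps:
X(t, Y) = -49/2 (X(t, Y) = 4 - (35 - 1*(-22))/2 = 4 - (35 + 22)/2 = 4 - ½*57 = 4 - 57/2 = -49/2)
X(-27, 49)*10 = -49/2*10 = -245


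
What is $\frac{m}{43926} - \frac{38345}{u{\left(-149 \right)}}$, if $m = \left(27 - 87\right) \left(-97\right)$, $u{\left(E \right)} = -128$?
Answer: $\frac{280847905}{937088} \approx 299.7$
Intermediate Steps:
$m = 5820$ ($m = \left(-60\right) \left(-97\right) = 5820$)
$\frac{m}{43926} - \frac{38345}{u{\left(-149 \right)}} = \frac{5820}{43926} - \frac{38345}{-128} = 5820 \cdot \frac{1}{43926} - - \frac{38345}{128} = \frac{970}{7321} + \frac{38345}{128} = \frac{280847905}{937088}$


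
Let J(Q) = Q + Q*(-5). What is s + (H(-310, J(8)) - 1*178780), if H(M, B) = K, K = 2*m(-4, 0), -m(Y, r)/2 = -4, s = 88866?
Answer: -89898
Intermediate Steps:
m(Y, r) = 8 (m(Y, r) = -2*(-4) = 8)
J(Q) = -4*Q (J(Q) = Q - 5*Q = -4*Q)
K = 16 (K = 2*8 = 16)
H(M, B) = 16
s + (H(-310, J(8)) - 1*178780) = 88866 + (16 - 1*178780) = 88866 + (16 - 178780) = 88866 - 178764 = -89898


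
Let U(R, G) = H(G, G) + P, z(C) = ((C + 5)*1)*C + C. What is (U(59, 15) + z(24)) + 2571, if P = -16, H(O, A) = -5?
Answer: 3270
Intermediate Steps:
z(C) = C + C*(5 + C) (z(C) = ((5 + C)*1)*C + C = (5 + C)*C + C = C*(5 + C) + C = C + C*(5 + C))
U(R, G) = -21 (U(R, G) = -5 - 16 = -21)
(U(59, 15) + z(24)) + 2571 = (-21 + 24*(6 + 24)) + 2571 = (-21 + 24*30) + 2571 = (-21 + 720) + 2571 = 699 + 2571 = 3270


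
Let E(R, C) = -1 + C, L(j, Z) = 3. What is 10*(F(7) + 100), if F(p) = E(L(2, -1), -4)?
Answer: 950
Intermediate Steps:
F(p) = -5 (F(p) = -1 - 4 = -5)
10*(F(7) + 100) = 10*(-5 + 100) = 10*95 = 950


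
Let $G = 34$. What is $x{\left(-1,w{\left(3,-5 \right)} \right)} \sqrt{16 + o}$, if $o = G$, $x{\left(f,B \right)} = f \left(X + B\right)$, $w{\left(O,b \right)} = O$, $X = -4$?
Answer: $5 \sqrt{2} \approx 7.0711$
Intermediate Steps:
$x{\left(f,B \right)} = f \left(-4 + B\right)$
$o = 34$
$x{\left(-1,w{\left(3,-5 \right)} \right)} \sqrt{16 + o} = - (-4 + 3) \sqrt{16 + 34} = \left(-1\right) \left(-1\right) \sqrt{50} = 1 \cdot 5 \sqrt{2} = 5 \sqrt{2}$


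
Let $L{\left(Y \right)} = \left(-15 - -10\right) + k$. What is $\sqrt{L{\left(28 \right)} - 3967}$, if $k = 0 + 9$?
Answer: $i \sqrt{3963} \approx 62.952 i$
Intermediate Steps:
$k = 9$
$L{\left(Y \right)} = 4$ ($L{\left(Y \right)} = \left(-15 - -10\right) + 9 = \left(-15 + 10\right) + 9 = -5 + 9 = 4$)
$\sqrt{L{\left(28 \right)} - 3967} = \sqrt{4 - 3967} = \sqrt{-3963} = i \sqrt{3963}$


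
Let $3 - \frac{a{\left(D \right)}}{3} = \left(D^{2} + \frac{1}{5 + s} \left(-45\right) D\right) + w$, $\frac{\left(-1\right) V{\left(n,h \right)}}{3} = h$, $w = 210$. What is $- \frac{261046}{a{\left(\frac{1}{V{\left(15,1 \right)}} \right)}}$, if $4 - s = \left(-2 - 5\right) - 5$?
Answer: $\frac{5481966}{13093} \approx 418.69$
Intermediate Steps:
$s = 16$ ($s = 4 - \left(\left(-2 - 5\right) - 5\right) = 4 - \left(-7 - 5\right) = 4 - -12 = 4 + 12 = 16$)
$V{\left(n,h \right)} = - 3 h$
$a{\left(D \right)} = -621 - 3 D^{2} + \frac{45 D}{7}$ ($a{\left(D \right)} = 9 - 3 \left(\left(D^{2} + \frac{1}{5 + 16} \left(-45\right) D\right) + 210\right) = 9 - 3 \left(\left(D^{2} + \frac{1}{21} \left(-45\right) D\right) + 210\right) = 9 - 3 \left(\left(D^{2} - \frac{15 D}{7}\right) + 210\right) = 9 - 3 \left(210 + D^{2} - \frac{15 D}{7}\right) = 9 - \left(630 + 3 D^{2} - \frac{45 D}{7}\right) = -621 - 3 D^{2} + \frac{45 D}{7}$)
$- \frac{261046}{a{\left(\frac{1}{V{\left(15,1 \right)}} \right)}} = - \frac{261046}{-621 - 3 \left(\frac{1}{\left(-3\right) 1}\right)^{2} + \frac{45}{7 \left(\left(-3\right) 1\right)}} = - \frac{261046}{-621 - 3 \left(\frac{1}{-3}\right)^{2} + \frac{45}{7 \left(-3\right)}} = - \frac{261046}{-621 - 3 \left(- \frac{1}{3}\right)^{2} + \frac{45}{7} \left(- \frac{1}{3}\right)} = - \frac{261046}{-621 - \frac{1}{3} - \frac{15}{7}} = - \frac{261046}{- \frac{13093}{21}} = \left(-261046\right) \left(- \frac{21}{13093}\right) = \frac{5481966}{13093}$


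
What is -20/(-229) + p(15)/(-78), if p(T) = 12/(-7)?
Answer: 2278/20839 ≈ 0.10931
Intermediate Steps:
p(T) = -12/7 (p(T) = 12*(-1/7) = -12/7)
-20/(-229) + p(15)/(-78) = -20/(-229) - 12/7/(-78) = -20*(-1/229) - 12/7*(-1/78) = 20/229 + 2/91 = 2278/20839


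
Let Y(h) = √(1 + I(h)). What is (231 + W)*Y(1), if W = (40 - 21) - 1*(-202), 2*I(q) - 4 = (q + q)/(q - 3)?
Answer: 226*√10 ≈ 714.67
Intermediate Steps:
I(q) = 2 + q/(-3 + q) (I(q) = 2 + ((q + q)/(q - 3))/2 = 2 + ((2*q)/(-3 + q))/2 = 2 + (2*q/(-3 + q))/2 = 2 + q/(-3 + q))
Y(h) = √(1 + 3*(-2 + h)/(-3 + h))
W = 221 (W = 19 + 202 = 221)
(231 + W)*Y(1) = (231 + 221)*√((-9 + 4*1)/(-3 + 1)) = 452*√((-9 + 4)/(-2)) = 452*√(-½*(-5)) = 452*√(5/2) = 452*(√10/2) = 226*√10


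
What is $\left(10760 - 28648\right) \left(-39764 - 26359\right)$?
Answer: $1182808224$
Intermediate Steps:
$\left(10760 - 28648\right) \left(-39764 - 26359\right) = \left(-17888\right) \left(-66123\right) = 1182808224$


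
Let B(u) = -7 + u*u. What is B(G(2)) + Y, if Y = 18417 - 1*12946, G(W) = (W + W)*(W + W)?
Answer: 5720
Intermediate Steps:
G(W) = 4*W**2 (G(W) = (2*W)*(2*W) = 4*W**2)
B(u) = -7 + u**2
Y = 5471 (Y = 18417 - 12946 = 5471)
B(G(2)) + Y = (-7 + (4*2**2)**2) + 5471 = (-7 + (4*4)**2) + 5471 = (-7 + 16**2) + 5471 = (-7 + 256) + 5471 = 249 + 5471 = 5720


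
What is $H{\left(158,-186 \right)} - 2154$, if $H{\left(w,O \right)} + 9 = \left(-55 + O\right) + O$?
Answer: $-2590$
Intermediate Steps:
$H{\left(w,O \right)} = -64 + 2 O$ ($H{\left(w,O \right)} = -9 + \left(\left(-55 + O\right) + O\right) = -9 + \left(-55 + 2 O\right) = -64 + 2 O$)
$H{\left(158,-186 \right)} - 2154 = \left(-64 + 2 \left(-186\right)\right) - 2154 = \left(-64 - 372\right) - 2154 = -436 - 2154 = -2590$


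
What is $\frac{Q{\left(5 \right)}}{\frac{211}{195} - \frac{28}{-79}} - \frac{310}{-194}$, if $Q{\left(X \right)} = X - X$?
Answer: $\frac{155}{97} \approx 1.5979$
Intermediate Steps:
$Q{\left(X \right)} = 0$
$\frac{Q{\left(5 \right)}}{\frac{211}{195} - \frac{28}{-79}} - \frac{310}{-194} = \frac{0}{\frac{211}{195} - \frac{28}{-79}} - \frac{310}{-194} = \frac{0}{211 \cdot \frac{1}{195} - - \frac{28}{79}} - - \frac{155}{97} = \frac{0}{\frac{211}{195} + \frac{28}{79}} + \frac{155}{97} = \frac{0}{\frac{22129}{15405}} + \frac{155}{97} = 0 \cdot \frac{15405}{22129} + \frac{155}{97} = 0 + \frac{155}{97} = \frac{155}{97}$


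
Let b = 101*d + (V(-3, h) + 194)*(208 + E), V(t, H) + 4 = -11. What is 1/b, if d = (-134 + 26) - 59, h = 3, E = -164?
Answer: -1/8991 ≈ -0.00011122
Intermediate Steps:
V(t, H) = -15 (V(t, H) = -4 - 11 = -15)
d = -167 (d = -108 - 59 = -167)
b = -8991 (b = 101*(-167) + (-15 + 194)*(208 - 164) = -16867 + 179*44 = -16867 + 7876 = -8991)
1/b = 1/(-8991) = -1/8991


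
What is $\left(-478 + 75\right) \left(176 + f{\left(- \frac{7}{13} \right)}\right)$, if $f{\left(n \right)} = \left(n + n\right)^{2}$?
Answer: $- \frac{928140}{13} \approx -71395.0$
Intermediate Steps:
$f{\left(n \right)} = 4 n^{2}$ ($f{\left(n \right)} = \left(2 n\right)^{2} = 4 n^{2}$)
$\left(-478 + 75\right) \left(176 + f{\left(- \frac{7}{13} \right)}\right) = \left(-478 + 75\right) \left(176 + 4 \left(- \frac{7}{13}\right)^{2}\right) = - 403 \left(176 + 4 \left(\left(-7\right) \frac{1}{13}\right)^{2}\right) = - 403 \left(176 + 4 \left(- \frac{7}{13}\right)^{2}\right) = - 403 \left(176 + 4 \cdot \frac{49}{169}\right) = - 403 \left(176 + \frac{196}{169}\right) = \left(-403\right) \frac{29940}{169} = - \frac{928140}{13}$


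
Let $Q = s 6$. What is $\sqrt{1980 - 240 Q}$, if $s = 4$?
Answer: $6 i \sqrt{105} \approx 61.482 i$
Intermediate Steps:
$Q = 24$ ($Q = 4 \cdot 6 = 24$)
$\sqrt{1980 - 240 Q} = \sqrt{1980 - 5760} = \sqrt{-3780} = 6 i \sqrt{105}$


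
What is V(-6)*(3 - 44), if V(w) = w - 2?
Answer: 328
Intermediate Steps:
V(w) = -2 + w
V(-6)*(3 - 44) = (-2 - 6)*(3 - 44) = -8*(-41) = 328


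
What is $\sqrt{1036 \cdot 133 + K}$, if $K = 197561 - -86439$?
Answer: $2 \sqrt{105447} \approx 649.45$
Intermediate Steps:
$K = 284000$ ($K = 197561 + 86439 = 284000$)
$\sqrt{1036 \cdot 133 + K} = \sqrt{1036 \cdot 133 + 284000} = \sqrt{137788 + 284000} = \sqrt{421788} = 2 \sqrt{105447}$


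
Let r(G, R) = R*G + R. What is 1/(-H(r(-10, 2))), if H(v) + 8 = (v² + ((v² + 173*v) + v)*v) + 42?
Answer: -1/50902 ≈ -1.9646e-5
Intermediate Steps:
r(G, R) = R + G*R (r(G, R) = G*R + R = R + G*R)
H(v) = 34 + v² + v*(v² + 174*v) (H(v) = -8 + ((v² + ((v² + 173*v) + v)*v) + 42) = -8 + ((v² + (v² + 174*v)*v) + 42) = -8 + ((v² + v*(v² + 174*v)) + 42) = -8 + (42 + v² + v*(v² + 174*v)) = 34 + v² + v*(v² + 174*v))
1/(-H(r(-10, 2))) = 1/(-(34 + (2*(1 - 10))³ + 175*(2*(1 - 10))²)) = 1/(-(34 + (2*(-9))³ + 175*(2*(-9))²)) = 1/(-(34 + (-18)³ + 175*(-18)²)) = 1/(-(34 - 5832 + 175*324)) = 1/(-(34 - 5832 + 56700)) = 1/(-1*50902) = 1/(-50902) = -1/50902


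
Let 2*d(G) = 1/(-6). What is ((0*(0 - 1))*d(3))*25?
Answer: 0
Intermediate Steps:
d(G) = -1/12 (d(G) = (1/2)/(-6) = (1/2)*(-1/6) = -1/12)
((0*(0 - 1))*d(3))*25 = ((0*(0 - 1))*(-1/12))*25 = ((0*(-1))*(-1/12))*25 = (0*(-1/12))*25 = 0*25 = 0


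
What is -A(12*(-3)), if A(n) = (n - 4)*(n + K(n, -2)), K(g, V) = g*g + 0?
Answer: 50400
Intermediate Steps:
K(g, V) = g² (K(g, V) = g² + 0 = g²)
A(n) = (-4 + n)*(n + n²) (A(n) = (n - 4)*(n + n²) = (-4 + n)*(n + n²))
-A(12*(-3)) = -12*(-3)*(-4 + (12*(-3))² - 36*(-3)) = -(-36)*(-4 + (-36)² - 3*(-36)) = -(-36)*(-4 + 1296 + 108) = -(-36)*1400 = -1*(-50400) = 50400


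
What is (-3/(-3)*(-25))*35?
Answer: -875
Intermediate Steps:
(-3/(-3)*(-25))*35 = (-3*(-⅓)*(-25))*35 = (1*(-25))*35 = -25*35 = -875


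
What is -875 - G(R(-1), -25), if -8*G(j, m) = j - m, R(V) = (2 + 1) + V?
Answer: -6973/8 ≈ -871.63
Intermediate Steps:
R(V) = 3 + V
G(j, m) = -j/8 + m/8 (G(j, m) = -(j - m)/8 = -j/8 + m/8)
-875 - G(R(-1), -25) = -875 - (-(3 - 1)/8 + (⅛)*(-25)) = -875 - (-⅛*2 - 25/8) = -875 - (-¼ - 25/8) = -875 - 1*(-27/8) = -875 + 27/8 = -6973/8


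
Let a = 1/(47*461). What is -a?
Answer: -1/21667 ≈ -4.6153e-5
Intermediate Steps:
a = 1/21667 ≈ 4.6153e-5
-a = -1*1/21667 = -1/21667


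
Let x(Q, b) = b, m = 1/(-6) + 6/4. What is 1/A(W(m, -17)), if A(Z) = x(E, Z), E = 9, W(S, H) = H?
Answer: -1/17 ≈ -0.058824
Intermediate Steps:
m = 4/3 (m = 1*(-⅙) + 6*(¼) = -⅙ + 3/2 = 4/3 ≈ 1.3333)
A(Z) = Z
1/A(W(m, -17)) = 1/(-17) = -1/17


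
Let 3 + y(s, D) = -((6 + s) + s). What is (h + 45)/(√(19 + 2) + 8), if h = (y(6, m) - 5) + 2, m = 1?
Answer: 168/43 - 21*√21/43 ≈ 1.6690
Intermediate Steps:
y(s, D) = -9 - 2*s (y(s, D) = -3 - ((6 + s) + s) = -3 - (6 + 2*s) = -3 + (-6 - 2*s) = -9 - 2*s)
h = -24 (h = ((-9 - 2*6) - 5) + 2 = ((-9 - 12) - 5) + 2 = (-21 - 5) + 2 = -26 + 2 = -24)
(h + 45)/(√(19 + 2) + 8) = (-24 + 45)/(√(19 + 2) + 8) = 21/(√21 + 8) = 21/(8 + √21)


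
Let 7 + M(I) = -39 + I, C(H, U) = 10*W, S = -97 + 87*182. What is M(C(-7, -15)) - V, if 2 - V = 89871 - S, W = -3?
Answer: 74056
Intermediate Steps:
S = 15737 (S = -97 + 15834 = 15737)
C(H, U) = -30 (C(H, U) = 10*(-3) = -30)
M(I) = -46 + I (M(I) = -7 + (-39 + I) = -46 + I)
V = -74132 (V = 2 - (89871 - 1*15737) = 2 - (89871 - 15737) = 2 - 1*74134 = 2 - 74134 = -74132)
M(C(-7, -15)) - V = (-46 - 30) - 1*(-74132) = -76 + 74132 = 74056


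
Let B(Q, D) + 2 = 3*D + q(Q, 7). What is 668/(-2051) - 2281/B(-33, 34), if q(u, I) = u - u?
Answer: -4745131/205100 ≈ -23.136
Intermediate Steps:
q(u, I) = 0
B(Q, D) = -2 + 3*D (B(Q, D) = -2 + (3*D + 0) = -2 + 3*D)
668/(-2051) - 2281/B(-33, 34) = 668/(-2051) - 2281/(-2 + 3*34) = 668*(-1/2051) - 2281/(-2 + 102) = -668/2051 - 2281/100 = -4745131/205100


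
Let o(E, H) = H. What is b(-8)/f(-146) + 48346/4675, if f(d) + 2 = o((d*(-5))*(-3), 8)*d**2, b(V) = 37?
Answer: 8244422971/797209050 ≈ 10.342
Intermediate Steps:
f(d) = -2 + 8*d**2
b(-8)/f(-146) + 48346/4675 = 37/(-2 + 8*(-146)**2) + 48346/4675 = 37/(-2 + 8*21316) + 48346*(1/4675) = 37/(-2 + 170528) + 48346/4675 = 37/170526 + 48346/4675 = 8244422971/797209050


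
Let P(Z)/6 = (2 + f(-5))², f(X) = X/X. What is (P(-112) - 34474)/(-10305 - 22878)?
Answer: 34420/33183 ≈ 1.0373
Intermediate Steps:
f(X) = 1
P(Z) = 54 (P(Z) = 6*(2 + 1)² = 6*3² = 6*9 = 54)
(P(-112) - 34474)/(-10305 - 22878) = (54 - 34474)/(-10305 - 22878) = -34420/(-33183) = -34420*(-1/33183) = 34420/33183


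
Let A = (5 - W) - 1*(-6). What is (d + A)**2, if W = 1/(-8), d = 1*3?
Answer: 12769/64 ≈ 199.52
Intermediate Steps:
d = 3
W = -1/8 ≈ -0.12500
A = 89/8 (A = (5 - 1*(-1/8)) - 1*(-6) = (5 + 1/8) + 6 = 41/8 + 6 = 89/8 ≈ 11.125)
(d + A)**2 = (3 + 89/8)**2 = (113/8)**2 = 12769/64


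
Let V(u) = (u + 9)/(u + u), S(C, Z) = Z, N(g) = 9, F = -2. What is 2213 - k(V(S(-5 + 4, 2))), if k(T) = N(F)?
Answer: 2204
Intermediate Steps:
V(u) = (9 + u)/(2*u) (V(u) = (9 + u)/((2*u)) = (9 + u)*(1/(2*u)) = (9 + u)/(2*u))
k(T) = 9
2213 - k(V(S(-5 + 4, 2))) = 2213 - 1*9 = 2213 - 9 = 2204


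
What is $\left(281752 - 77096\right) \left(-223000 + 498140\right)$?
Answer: $56309051840$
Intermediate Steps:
$\left(281752 - 77096\right) \left(-223000 + 498140\right) = 204656 \cdot 275140 = 56309051840$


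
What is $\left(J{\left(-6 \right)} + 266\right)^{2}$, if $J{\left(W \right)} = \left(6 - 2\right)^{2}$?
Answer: $79524$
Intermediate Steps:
$J{\left(W \right)} = 16$ ($J{\left(W \right)} = \left(6 - 2\right)^{2} = 4^{2} = 16$)
$\left(J{\left(-6 \right)} + 266\right)^{2} = \left(16 + 266\right)^{2} = 282^{2} = 79524$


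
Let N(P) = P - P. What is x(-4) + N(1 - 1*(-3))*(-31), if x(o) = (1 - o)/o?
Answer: -5/4 ≈ -1.2500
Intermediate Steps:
x(o) = (1 - o)/o
N(P) = 0
x(-4) + N(1 - 1*(-3))*(-31) = (1 - 1*(-4))/(-4) + 0*(-31) = -(1 + 4)/4 + 0 = -¼*5 + 0 = -5/4 + 0 = -5/4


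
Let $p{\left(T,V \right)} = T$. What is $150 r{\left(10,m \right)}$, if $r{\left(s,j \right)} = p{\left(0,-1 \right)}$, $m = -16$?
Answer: $0$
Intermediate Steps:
$r{\left(s,j \right)} = 0$
$150 r{\left(10,m \right)} = 150 \cdot 0 = 0$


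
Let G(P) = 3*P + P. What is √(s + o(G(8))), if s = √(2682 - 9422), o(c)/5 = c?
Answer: √(160 + 2*I*√1685) ≈ 13.035 + 3.1491*I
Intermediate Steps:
G(P) = 4*P
o(c) = 5*c
s = 2*I*√1685 (s = √(-6740) = 2*I*√1685 ≈ 82.098*I)
√(s + o(G(8))) = √(2*I*√1685 + 5*(4*8)) = √(2*I*√1685 + 5*32) = √(2*I*√1685 + 160) = √(160 + 2*I*√1685)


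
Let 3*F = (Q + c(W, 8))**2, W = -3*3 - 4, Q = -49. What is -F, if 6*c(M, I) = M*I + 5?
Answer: -17161/12 ≈ -1430.1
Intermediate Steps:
W = -13 (W = -9 - 4 = -13)
c(M, I) = 5/6 + I*M/6 (c(M, I) = (M*I + 5)/6 = (I*M + 5)/6 = (5 + I*M)/6 = 5/6 + I*M/6)
F = 17161/12 (F = (-49 + (5/6 + (1/6)*8*(-13)))**2/3 = (-49 + (5/6 - 52/3))**2/3 = (-49 - 33/2)**2/3 = (-131/2)**2/3 = (1/3)*(17161/4) = 17161/12 ≈ 1430.1)
-F = -1*17161/12 = -17161/12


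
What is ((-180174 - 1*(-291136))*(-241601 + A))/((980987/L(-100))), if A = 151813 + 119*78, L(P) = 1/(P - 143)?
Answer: 8933106772/238379841 ≈ 37.474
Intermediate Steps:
L(P) = 1/(-143 + P)
A = 161095 (A = 151813 + 9282 = 161095)
((-180174 - 1*(-291136))*(-241601 + A))/((980987/L(-100))) = ((-180174 - 1*(-291136))*(-241601 + 161095))/((980987/(1/(-143 - 100)))) = ((-180174 + 291136)*(-80506))/((980987/(1/(-243)))) = (110962*(-80506))/((980987/(-1/243))) = -8933106772/(980987*(-243)) = -8933106772/(-238379841) = -8933106772*(-1/238379841) = 8933106772/238379841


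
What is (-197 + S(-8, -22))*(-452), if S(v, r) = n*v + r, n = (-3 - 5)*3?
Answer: 12204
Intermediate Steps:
n = -24 (n = -8*3 = -24)
S(v, r) = r - 24*v (S(v, r) = -24*v + r = r - 24*v)
(-197 + S(-8, -22))*(-452) = (-197 + (-22 - 24*(-8)))*(-452) = (-197 + (-22 + 192))*(-452) = (-197 + 170)*(-452) = -27*(-452) = 12204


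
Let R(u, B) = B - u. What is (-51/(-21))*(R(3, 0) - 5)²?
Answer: 1088/7 ≈ 155.43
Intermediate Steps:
(-51/(-21))*(R(3, 0) - 5)² = (-51/(-21))*((0 - 1*3) - 5)² = (-51*(-1/21))*((0 - 3) - 5)² = 17*(-3 - 5)²/7 = (17/7)*(-8)² = (17/7)*64 = 1088/7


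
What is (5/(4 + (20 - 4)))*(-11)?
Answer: -11/4 ≈ -2.7500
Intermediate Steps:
(5/(4 + (20 - 4)))*(-11) = (5/(4 + 16))*(-11) = (5/20)*(-11) = ((1/20)*5)*(-11) = (1/4)*(-11) = -11/4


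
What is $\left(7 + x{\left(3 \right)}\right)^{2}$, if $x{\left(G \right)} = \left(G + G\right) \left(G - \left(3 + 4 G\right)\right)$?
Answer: $4225$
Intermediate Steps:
$x{\left(G \right)} = 2 G \left(-3 - 3 G\right)$ ($x{\left(G \right)} = 2 G \left(G - \left(3 + 4 G\right)\right) = 2 G \left(-3 - 3 G\right)$)
$\left(7 + x{\left(3 \right)}\right)^{2} = \left(7 - 18 \left(1 + 3\right)\right)^{2} = \left(7 - 18 \cdot 4\right)^{2} = \left(7 - 72\right)^{2} = \left(-65\right)^{2} = 4225$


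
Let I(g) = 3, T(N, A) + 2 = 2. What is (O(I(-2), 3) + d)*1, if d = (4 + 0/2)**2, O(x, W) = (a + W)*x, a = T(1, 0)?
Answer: 25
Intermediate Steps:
T(N, A) = 0 (T(N, A) = -2 + 2 = 0)
a = 0
O(x, W) = W*x (O(x, W) = (0 + W)*x = W*x)
d = 16 (d = (4 + 0*(1/2))**2 = (4 + 0)**2 = 4**2 = 16)
(O(I(-2), 3) + d)*1 = (3*3 + 16)*1 = (9 + 16)*1 = 25*1 = 25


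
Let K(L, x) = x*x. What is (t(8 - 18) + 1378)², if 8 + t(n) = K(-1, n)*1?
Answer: 2160900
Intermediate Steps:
K(L, x) = x²
t(n) = -8 + n² (t(n) = -8 + n²*1 = -8 + n²)
(t(8 - 18) + 1378)² = ((-8 + (8 - 18)²) + 1378)² = ((-8 + (-10)²) + 1378)² = ((-8 + 100) + 1378)² = (92 + 1378)² = 1470² = 2160900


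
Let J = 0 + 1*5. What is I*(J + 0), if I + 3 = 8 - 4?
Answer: 5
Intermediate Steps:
J = 5 (J = 0 + 5 = 5)
I = 1 (I = -3 + (8 - 4) = -3 + 4 = 1)
I*(J + 0) = 1*(5 + 0) = 1*5 = 5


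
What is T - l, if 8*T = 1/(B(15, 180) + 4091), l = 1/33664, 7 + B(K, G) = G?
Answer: -7/17942912 ≈ -3.9013e-7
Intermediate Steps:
B(K, G) = -7 + G
l = 1/33664 ≈ 2.9705e-5
T = 1/34112 (T = 1/(8*((-7 + 180) + 4091)) = 1/(8*(173 + 4091)) = (⅛)/4264 = (⅛)*(1/4264) = 1/34112 ≈ 2.9315e-5)
T - l = 1/34112 - 1*1/33664 = 1/34112 - 1/33664 = -7/17942912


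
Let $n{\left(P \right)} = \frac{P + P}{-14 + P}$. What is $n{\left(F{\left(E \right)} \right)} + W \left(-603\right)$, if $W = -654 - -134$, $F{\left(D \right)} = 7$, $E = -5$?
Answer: $313558$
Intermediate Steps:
$n{\left(P \right)} = \frac{2 P}{-14 + P}$
$W = -520$ ($W = -654 + 134 = -520$)
$n{\left(F{\left(E \right)} \right)} + W \left(-603\right) = 2 \cdot 7 \frac{1}{-14 + 7} - -313560 = 2 \cdot 7 \frac{1}{-7} + 313560 = 2 \cdot 7 \left(- \frac{1}{7}\right) + 313560 = -2 + 313560 = 313558$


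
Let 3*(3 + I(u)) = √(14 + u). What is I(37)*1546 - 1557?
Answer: -6195 + 1546*√51/3 ≈ -2514.8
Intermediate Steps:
I(u) = -3 + √(14 + u)/3
I(37)*1546 - 1557 = (-3 + √(14 + 37)/3)*1546 - 1557 = (-3 + √51/3)*1546 - 1557 = (-4638 + 1546*√51/3) - 1557 = -6195 + 1546*√51/3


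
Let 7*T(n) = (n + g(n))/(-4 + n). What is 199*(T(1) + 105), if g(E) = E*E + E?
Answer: 146066/7 ≈ 20867.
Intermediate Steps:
g(E) = E + E² (g(E) = E² + E = E + E²)
T(n) = (n + n*(1 + n))/(7*(-4 + n)) (T(n) = ((n + n*(1 + n))/(-4 + n))/7 = (n + n*(1 + n))/(7*(-4 + n)))
199*(T(1) + 105) = 199*((⅐)*1*(2 + 1)/(-4 + 1) + 105) = 199*((⅐)*1*3/(-3) + 105) = 199*((⅐)*1*(-⅓)*3 + 105) = 199*(-⅐ + 105) = 199*(734/7) = 146066/7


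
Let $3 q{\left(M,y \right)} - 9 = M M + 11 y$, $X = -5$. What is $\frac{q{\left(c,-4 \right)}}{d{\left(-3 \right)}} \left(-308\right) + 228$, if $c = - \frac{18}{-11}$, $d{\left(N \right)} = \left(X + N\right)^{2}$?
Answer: $\frac{147761}{528} \approx 279.85$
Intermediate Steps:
$d{\left(N \right)} = \left(-5 + N\right)^{2}$
$c = \frac{18}{11}$ ($c = \left(-18\right) \left(- \frac{1}{11}\right) = \frac{18}{11} \approx 1.6364$)
$q{\left(M,y \right)} = 3 + \frac{M^{2}}{3} + \frac{11 y}{3}$ ($q{\left(M,y \right)} = 3 + \frac{M M + 11 y}{3} = 3 + \frac{M^{2} + 11 y}{3} = 3 + \left(\frac{M^{2}}{3} + \frac{11 y}{3}\right) = 3 + \frac{M^{2}}{3} + \frac{11 y}{3}$)
$\frac{q{\left(c,-4 \right)}}{d{\left(-3 \right)}} \left(-308\right) + 228 = \frac{3 + \frac{\left(\frac{18}{11}\right)^{2}}{3} + \frac{11}{3} \left(-4\right)}{\left(-5 - 3\right)^{2}} \left(-308\right) + 228 = \frac{3 + \frac{1}{3} \cdot \frac{324}{121} - \frac{44}{3}}{\left(-8\right)^{2}} \left(-308\right) + 228 = \frac{3 + \frac{108}{121} - \frac{44}{3}}{64} \left(-308\right) + 228 = \left(- \frac{3911}{363}\right) \frac{1}{64} \left(-308\right) + 228 = \left(- \frac{3911}{23232}\right) \left(-308\right) + 228 = \frac{27377}{528} + 228 = \frac{147761}{528}$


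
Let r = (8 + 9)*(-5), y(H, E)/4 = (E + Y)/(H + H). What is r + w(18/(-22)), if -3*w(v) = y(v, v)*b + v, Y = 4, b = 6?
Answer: -6848/99 ≈ -69.172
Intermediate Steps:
y(H, E) = 2*(4 + E)/H (y(H, E) = 4*((E + 4)/(H + H)) = 4*((4 + E)/((2*H))) = 4*((4 + E)*(1/(2*H))) = 4*((4 + E)/(2*H)) = 2*(4 + E)/H)
w(v) = -v/3 - 4*(4 + v)/v (w(v) = -((2*(4 + v)/v)*6 + v)/3 = -(12*(4 + v)/v + v)/3 = -(v + 12*(4 + v)/v)/3 = -v/3 - 4*(4 + v)/v)
r = -85 (r = 17*(-5) = -85)
r + w(18/(-22)) = -85 + (-4 - 16/(18/(-22)) - 6/(-22)) = -85 + (-4 - 16/(18*(-1/22)) - 6*(-1)/22) = -85 + (-4 - 16/(-9/11) - ⅓*(-9/11)) = -85 + (-4 - 16*(-11/9) + 3/11) = -85 + (-4 + 176/9 + 3/11) = -85 + 1567/99 = -6848/99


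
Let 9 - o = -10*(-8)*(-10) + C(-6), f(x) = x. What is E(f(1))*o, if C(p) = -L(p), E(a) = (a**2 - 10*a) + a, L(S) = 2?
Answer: -6488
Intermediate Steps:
E(a) = a**2 - 9*a
C(p) = -2 (C(p) = -1*2 = -2)
o = 811 (o = 9 - (-10*(-8)*(-10) - 2) = 9 - (80*(-10) - 2) = 9 - (-800 - 2) = 9 - 1*(-802) = 9 + 802 = 811)
E(f(1))*o = (1*(-9 + 1))*811 = (1*(-8))*811 = -8*811 = -6488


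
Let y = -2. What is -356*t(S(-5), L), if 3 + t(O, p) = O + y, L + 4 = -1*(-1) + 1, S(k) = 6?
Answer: -356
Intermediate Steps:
L = -2 (L = -4 + (-1*(-1) + 1) = -4 + (1 + 1) = -4 + 2 = -2)
t(O, p) = -5 + O (t(O, p) = -3 + (O - 2) = -3 + (-2 + O) = -5 + O)
-356*t(S(-5), L) = -356*(-5 + 6) = -356*1 = -356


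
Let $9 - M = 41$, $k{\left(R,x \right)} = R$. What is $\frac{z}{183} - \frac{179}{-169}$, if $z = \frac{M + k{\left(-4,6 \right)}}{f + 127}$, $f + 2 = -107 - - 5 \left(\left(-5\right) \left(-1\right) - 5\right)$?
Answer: $\frac{32419}{30927} \approx 1.0482$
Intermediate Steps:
$M = -32$ ($M = 9 - 41 = -32$)
$f = -109$ ($f = -2 - \left(107 - 5 \left(\left(-5\right) \left(-1\right) - 5\right)\right) = -2 - \left(107 - 5 \left(5 - 5\right)\right) = -2 - \left(107 - 0\right) = -2 - 107 = -109$)
$z = -2$ ($z = \frac{-32 - 4}{-109 + 127} = - \frac{36}{18} = \left(-36\right) \frac{1}{18} = -2$)
$\frac{z}{183} - \frac{179}{-169} = - \frac{2}{183} - \frac{179}{-169} = \left(-2\right) \frac{1}{183} - - \frac{179}{169} = - \frac{2}{183} + \frac{179}{169} = \frac{32419}{30927}$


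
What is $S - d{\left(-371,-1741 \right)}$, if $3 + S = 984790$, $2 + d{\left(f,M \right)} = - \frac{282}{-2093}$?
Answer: $\frac{2061163095}{2093} \approx 9.8479 \cdot 10^{5}$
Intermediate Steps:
$d{\left(f,M \right)} = - \frac{3904}{2093}$ ($d{\left(f,M \right)} = -2 - \frac{282}{-2093} = -2 - - \frac{282}{2093} = -2 + \frac{282}{2093} = - \frac{3904}{2093}$)
$S = 984787$ ($S = -3 + 984790 = 984787$)
$S - d{\left(-371,-1741 \right)} = 984787 - - \frac{3904}{2093} = 984787 + \frac{3904}{2093} = \frac{2061163095}{2093}$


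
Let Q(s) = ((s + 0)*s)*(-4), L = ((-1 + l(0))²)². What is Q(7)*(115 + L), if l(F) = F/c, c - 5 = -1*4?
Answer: -22736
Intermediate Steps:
c = 1 (c = 5 - 1*4 = 5 - 4 = 1)
l(F) = F (l(F) = F/1 = F*1 = F)
L = 1 (L = ((-1 + 0)²)² = ((-1)²)² = 1² = 1)
Q(s) = -4*s² (Q(s) = (s*s)*(-4) = s²*(-4) = -4*s²)
Q(7)*(115 + L) = (-4*7²)*(115 + 1) = -4*49*116 = -196*116 = -22736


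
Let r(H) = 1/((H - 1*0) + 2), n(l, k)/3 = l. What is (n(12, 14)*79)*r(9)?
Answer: 2844/11 ≈ 258.55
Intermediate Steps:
n(l, k) = 3*l
r(H) = 1/(2 + H) (r(H) = 1/((H + 0) + 2) = 1/(H + 2) = 1/(2 + H))
(n(12, 14)*79)*r(9) = ((3*12)*79)/(2 + 9) = (36*79)/11 = 2844*(1/11) = 2844/11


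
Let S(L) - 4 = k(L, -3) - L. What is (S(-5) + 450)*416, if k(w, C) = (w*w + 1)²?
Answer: 472160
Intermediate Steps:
k(w, C) = (1 + w²)² (k(w, C) = (w² + 1)² = (1 + w²)²)
S(L) = 4 + (1 + L²)² - L (S(L) = 4 + ((1 + L²)² - L) = 4 + (1 + L²)² - L)
(S(-5) + 450)*416 = ((4 + (1 + (-5)²)² - 1*(-5)) + 450)*416 = ((4 + (1 + 25)² + 5) + 450)*416 = ((4 + 26² + 5) + 450)*416 = ((4 + 676 + 5) + 450)*416 = (685 + 450)*416 = 1135*416 = 472160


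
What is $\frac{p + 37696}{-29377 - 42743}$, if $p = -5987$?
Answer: $- \frac{31709}{72120} \approx -0.43967$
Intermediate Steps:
$\frac{p + 37696}{-29377 - 42743} = \frac{-5987 + 37696}{-29377 - 42743} = \frac{31709}{-72120} = 31709 \left(- \frac{1}{72120}\right) = - \frac{31709}{72120}$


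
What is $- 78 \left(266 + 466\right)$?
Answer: $-57096$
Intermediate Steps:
$- 78 \left(266 + 466\right) = \left(-78\right) 732 = -57096$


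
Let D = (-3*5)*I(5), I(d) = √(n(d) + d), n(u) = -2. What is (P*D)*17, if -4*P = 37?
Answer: 9435*√3/4 ≈ 4085.5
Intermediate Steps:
P = -37/4 (P = -¼*37 = -37/4 ≈ -9.2500)
I(d) = √(-2 + d)
D = -15*√3 (D = (-3*5)*√(-2 + 5) = -15*√3 ≈ -25.981)
(P*D)*17 = -(-555)*√3/4*17 = (555*√3/4)*17 = 9435*√3/4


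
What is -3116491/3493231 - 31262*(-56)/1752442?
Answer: 46716570015/437263194293 ≈ 0.10684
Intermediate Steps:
-3116491/3493231 - 31262*(-56)/1752442 = -3116491*1/3493231 + 1750672*(1/1752442) = -445213/499033 + 875336/876221 = 46716570015/437263194293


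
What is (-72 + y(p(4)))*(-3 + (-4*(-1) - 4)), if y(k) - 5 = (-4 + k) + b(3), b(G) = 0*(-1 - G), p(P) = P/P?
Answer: 210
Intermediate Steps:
p(P) = 1
b(G) = 0
y(k) = 1 + k (y(k) = 5 + ((-4 + k) + 0) = 5 + (-4 + k) = 1 + k)
(-72 + y(p(4)))*(-3 + (-4*(-1) - 4)) = (-72 + (1 + 1))*(-3 + (-4*(-1) - 4)) = (-72 + 2)*(-3 + (4 - 4)) = -70*(-3 + 0) = -70*(-3) = 210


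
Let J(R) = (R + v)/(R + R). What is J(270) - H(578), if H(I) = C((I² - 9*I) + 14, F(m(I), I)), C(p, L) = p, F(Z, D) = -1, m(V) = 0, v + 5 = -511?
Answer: -29600681/90 ≈ -3.2890e+5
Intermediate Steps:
v = -516 (v = -5 - 511 = -516)
H(I) = 14 + I² - 9*I (H(I) = (I² - 9*I) + 14 = 14 + I² - 9*I)
J(R) = (-516 + R)/(2*R) (J(R) = (R - 516)/(R + R) = (-516 + R)/((2*R)) = (-516 + R)*(1/(2*R)) = (-516 + R)/(2*R))
J(270) - H(578) = (½)*(-516 + 270)/270 - (14 + 578² - 9*578) = (½)*(1/270)*(-246) - (14 + 334084 - 5202) = -41/90 - 1*328896 = -41/90 - 328896 = -29600681/90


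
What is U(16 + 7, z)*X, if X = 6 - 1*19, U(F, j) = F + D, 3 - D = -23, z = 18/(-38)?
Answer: -637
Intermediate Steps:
z = -9/19 (z = 18*(-1/38) = -9/19 ≈ -0.47368)
D = 26 (D = 3 - 1*(-23) = 3 + 23 = 26)
U(F, j) = 26 + F (U(F, j) = F + 26 = 26 + F)
X = -13 (X = 6 - 19 = -13)
U(16 + 7, z)*X = (26 + (16 + 7))*(-13) = (26 + 23)*(-13) = 49*(-13) = -637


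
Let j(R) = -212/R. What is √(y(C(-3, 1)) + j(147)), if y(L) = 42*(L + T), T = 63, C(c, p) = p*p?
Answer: 2*√296193/21 ≈ 51.832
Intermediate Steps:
C(c, p) = p²
y(L) = 2646 + 42*L (y(L) = 42*(L + 63) = 42*(63 + L) = 2646 + 42*L)
√(y(C(-3, 1)) + j(147)) = √((2646 + 42*1²) - 212/147) = √((2646 + 42*1) - 212*1/147) = √((2646 + 42) - 212/147) = √(2688 - 212/147) = √(394924/147) = 2*√296193/21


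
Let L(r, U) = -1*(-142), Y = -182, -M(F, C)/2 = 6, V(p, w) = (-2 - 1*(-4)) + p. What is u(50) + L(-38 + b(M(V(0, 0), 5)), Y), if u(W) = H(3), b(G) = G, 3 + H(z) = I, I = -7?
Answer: 132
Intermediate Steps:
V(p, w) = 2 + p (V(p, w) = (-2 + 4) + p = 2 + p)
H(z) = -10 (H(z) = -3 - 7 = -10)
M(F, C) = -12 (M(F, C) = -2*6 = -12)
u(W) = -10
L(r, U) = 142
u(50) + L(-38 + b(M(V(0, 0), 5)), Y) = -10 + 142 = 132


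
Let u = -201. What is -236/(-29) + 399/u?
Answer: 11955/1943 ≈ 6.1529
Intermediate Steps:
-236/(-29) + 399/u = -236/(-29) + 399/(-201) = -236*(-1/29) + 399*(-1/201) = 236/29 - 133/67 = 11955/1943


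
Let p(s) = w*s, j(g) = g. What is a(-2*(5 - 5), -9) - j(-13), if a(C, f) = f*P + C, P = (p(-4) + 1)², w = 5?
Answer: -3236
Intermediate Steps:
p(s) = 5*s
P = 361 (P = (5*(-4) + 1)² = (-20 + 1)² = (-19)² = 361)
a(C, f) = C + 361*f (a(C, f) = f*361 + C = 361*f + C = C + 361*f)
a(-2*(5 - 5), -9) - j(-13) = (-2*(5 - 5) + 361*(-9)) - 1*(-13) = (-2*0 - 3249) + 13 = (0 - 3249) + 13 = -3249 + 13 = -3236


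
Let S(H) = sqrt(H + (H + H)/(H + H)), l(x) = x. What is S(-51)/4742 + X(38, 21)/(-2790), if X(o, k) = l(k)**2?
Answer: -49/310 + 5*I*sqrt(2)/4742 ≈ -0.15806 + 0.0014912*I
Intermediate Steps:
X(o, k) = k**2
S(H) = sqrt(1 + H) (S(H) = sqrt(H + (2*H)/((2*H))) = sqrt(H + (2*H)*(1/(2*H))) = sqrt(H + 1) = sqrt(1 + H))
S(-51)/4742 + X(38, 21)/(-2790) = sqrt(1 - 51)/4742 + 21**2/(-2790) = sqrt(-50)*(1/4742) + 441*(-1/2790) = (5*I*sqrt(2))*(1/4742) - 49/310 = 5*I*sqrt(2)/4742 - 49/310 = -49/310 + 5*I*sqrt(2)/4742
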